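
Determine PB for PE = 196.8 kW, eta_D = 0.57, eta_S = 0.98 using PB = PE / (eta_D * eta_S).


Formula: PB = PE / (eta_D * eta_S)
Step 1 — combined efficiency = eta_D * eta_S = 0.57 * 0.98 = 0.5586
Step 2 — PB = 196.8 / 0.5586 ≈ 352.31 kW (5 s.f.)

352.31 kW


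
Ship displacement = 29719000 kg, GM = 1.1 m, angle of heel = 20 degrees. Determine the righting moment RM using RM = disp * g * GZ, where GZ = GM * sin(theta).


Formula: GZ = GM * sin(theta); RM = disp * g * GZ
Step 1 — GZ = 1.1 * sin(20°) = 1.1 * 0.34202 = 0.376222 m
Step 2 — RM = 29719000 * 9.81 * 0.376222 ≈ 109690000 N·m (5 s.f.)

109690000 N·m


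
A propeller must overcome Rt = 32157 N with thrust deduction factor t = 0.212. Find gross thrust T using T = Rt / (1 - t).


Formula: T = Rt / (1 - t)
Step 1 — (1 - t) = 1 - 0.212 = 0.788
Step 2 — T = 32157 / 0.788 ≈ 40808 N (5 s.f.)

40808 N


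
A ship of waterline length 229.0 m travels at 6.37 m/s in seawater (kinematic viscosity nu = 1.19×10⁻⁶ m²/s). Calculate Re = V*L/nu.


Formula: Re = V * L / nu
Step 1 — V * L = 6.37 * 229.0 = 1458.73 m^2/s
Step 2 — Re = 1458.73 / 1.19e-6 = 1.23e+09

1.23e+09


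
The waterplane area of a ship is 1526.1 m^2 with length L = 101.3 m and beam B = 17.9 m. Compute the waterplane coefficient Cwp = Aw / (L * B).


Formula: Cwp = Aw / (L * B)
Step 1 — L * B = 101.3 * 17.9 = 1813.27 m^2
Step 2 — Cwp = 1526.1 / 1813.27 ≈ 0.84163 (5 s.f.)

0.84163


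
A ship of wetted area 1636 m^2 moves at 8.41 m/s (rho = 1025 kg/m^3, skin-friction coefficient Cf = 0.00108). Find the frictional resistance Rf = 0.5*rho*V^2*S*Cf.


Formula: Rf = 0.5 * rho * V^2 * S * Cf
Step 1 — V^2 = 8.41^2 = 70.7281
Step 2 — 0.5 * rho * V^2 = 0.5 * 1025 * 70.7281 = 36248.15125
Step 3 — Rf = 36248.15125 * 1636 * 0.00108 ≈ 64046 N (5 s.f.)

64046 N


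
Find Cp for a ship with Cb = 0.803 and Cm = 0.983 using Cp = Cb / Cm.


Formula: Cp = Cb / Cm
Substituting: Cp = 0.803 / 0.983
Result: Cp ≈ 0.81689 (5 s.f.)

0.81689


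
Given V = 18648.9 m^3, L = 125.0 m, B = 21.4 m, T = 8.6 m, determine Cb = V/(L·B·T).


Formula: Cb = V / (L * B * T)
Step 1 — L * B * T = 125.0 * 21.4 * 8.6 = 23005.0 m^3
Step 2 — Cb = 18648.9 / 23005.0 ≈ 0.81065 (5 s.f.)

0.81065


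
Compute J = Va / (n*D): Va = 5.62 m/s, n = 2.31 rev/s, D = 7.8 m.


Formula: J = Va / (n * D)
Step 1 — n * D = 2.31 * 7.8 = 18.018
Step 2 — J = 5.62 / 18.018 ≈ 0.31191 (5 s.f.)

0.31191


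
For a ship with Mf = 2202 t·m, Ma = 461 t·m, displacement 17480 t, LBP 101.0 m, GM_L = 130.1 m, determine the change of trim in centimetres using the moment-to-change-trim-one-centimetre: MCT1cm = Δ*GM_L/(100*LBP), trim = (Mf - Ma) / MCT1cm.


Formula: net trimming moment = Mf - Ma; MCT1cm = Δ*GM_L/(100*LBP); trim = net moment / MCT1cm
Step 1 — net trimming moment = 2202 - 461 = 1741 t·m
Step 2 — MCT1cm = 17480 * 130.1 / (100 * 101.0) = 225.1632 t·m/cm
Step 3 — trim = 1741 / 225.1632 ≈ 7.7322 cm (5 s.f.)

7.7322 cm


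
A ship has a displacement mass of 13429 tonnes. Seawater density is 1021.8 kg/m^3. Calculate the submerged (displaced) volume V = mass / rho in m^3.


Formula: V = mass / rho
Step 1 — convert tonnes to kg: 13429 t * 1000 = 13429000 kg
Step 2 — V = 13429000 / 1021.8 ≈ 13142 m^3 (5 s.f.)

13142 m^3


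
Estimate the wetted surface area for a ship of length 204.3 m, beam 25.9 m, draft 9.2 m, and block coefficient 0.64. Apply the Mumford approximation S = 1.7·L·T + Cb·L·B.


Formula: S = 1.7*L*T + V/T with V = Cb*L*B*T, i.e. S = L * (1.7*T + Cb*B)
Step 1 — 1.7*T = 1.7 * 9.2 = 15.64 m
Step 2 — Cb*B = 0.64 * 25.9 = 16.576 m
Step 3 — 1.7*T + Cb*B = 15.64 + 16.576 = 32.216 m
Step 4 — S = 204.3 * 32.216 ≈ 6581.7 m^2 (5 s.f.)

6581.7 m^2


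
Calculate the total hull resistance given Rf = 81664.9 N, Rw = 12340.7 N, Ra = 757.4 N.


Formula: Rt = Rf + Rw + Ra
Substituting: Rt = 81664.9 + 12340.7 + 757.4
Result: Rt = 94763.0 N

94763.0 N


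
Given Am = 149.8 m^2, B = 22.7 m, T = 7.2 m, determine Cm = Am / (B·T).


Formula: Cm = Am / (B * T)
Step 1 — B * T = 22.7 * 7.2 = 163.44 m^2
Step 2 — Cm = 149.8 / 163.44 ≈ 0.91654 (5 s.f.)

0.91654


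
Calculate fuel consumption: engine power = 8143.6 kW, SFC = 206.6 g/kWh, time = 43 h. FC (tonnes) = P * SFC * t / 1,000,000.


Formula: FC (tonnes) = P * SFC * t / 1,000,000
Step 1 — P * SFC * t = 8143.6 * 206.6 * 43 = 72346113.68 g
Step 2 — FC (tonnes) = 72346113.68 / 1,000,000 ≈ 72.346 tonnes (5 s.f.)

72.346 tonnes


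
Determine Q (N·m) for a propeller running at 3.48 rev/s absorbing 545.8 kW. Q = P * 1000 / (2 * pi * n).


Formula: Q = P_W / (2 * pi * n)
Step 1 — P_W = 545.8 kW * 1000 = 545800.0 W
Step 2 — 2 * pi * n = 2 * pi * 3.48 = 21.865485
Step 3 — Q = 545800.0 / 21.865485 ≈ 24962 N·m (5 s.f.)

24962 N·m


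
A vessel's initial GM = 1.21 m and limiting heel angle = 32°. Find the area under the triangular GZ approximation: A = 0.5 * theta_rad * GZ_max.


Formula: GZ_max = GM * sin(theta); Area = 0.5 * theta_rad * GZ_max
Step 1 — GZ_max = 1.21 * sin(32°) = 1.21 * 0.529919 = 0.641202 m
Step 2 — theta_rad = 32 * pi/180 = 0.558505 rad
Step 3 — Area = 0.5 * 0.558505 * 0.641202 ≈ 0.17906 m·rad (5 s.f.)

0.17906 m·rad


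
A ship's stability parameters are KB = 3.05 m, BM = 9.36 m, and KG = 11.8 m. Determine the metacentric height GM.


Formula: GM = KB + BM - KG
Step 1 — KM = KB + BM = 3.05 + 9.36 = 12.41 m
Step 2 — GM = KM - KG = 12.41 - 11.8 = 0.61 m

0.61 m


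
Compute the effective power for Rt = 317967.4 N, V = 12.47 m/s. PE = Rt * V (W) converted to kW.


Formula: PE = Rt * V / 1000 (kW)
Step 1 — PE (W) = 317967.4 * 12.47 = 3965053.478 W
Step 2 — PE (kW) = 3965053.478 / 1000 ≈ 3965.1 kW (5 s.f.)

3965.1 kW


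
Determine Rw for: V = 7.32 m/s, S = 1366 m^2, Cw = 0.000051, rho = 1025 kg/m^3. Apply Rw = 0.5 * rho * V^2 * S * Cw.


Formula: Rw = 0.5 * rho * V^2 * S * Cw
Step 1 — V^2 = 7.32^2 = 53.5824
Step 2 — 0.5 * rho * V^2 = 0.5 * 1025 * 53.5824 = 27460.98
Step 3 — Rw = 27460.98 * 1366 * 0.000051 ≈ 1913.1 N (5 s.f.)

1913.1 N


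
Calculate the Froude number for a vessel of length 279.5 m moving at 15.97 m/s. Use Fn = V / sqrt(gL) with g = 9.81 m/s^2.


Formula: Fn = V / sqrt(g * L)
Step 1 — g * L = 9.81 * 279.5 = 2741.895
Step 2 — sqrt(g * L) = sqrt(2741.895) = 52.363107
Step 3 — Fn = 15.97 / 52.363107 ≈ 0.30499 (5 s.f.)

0.30499


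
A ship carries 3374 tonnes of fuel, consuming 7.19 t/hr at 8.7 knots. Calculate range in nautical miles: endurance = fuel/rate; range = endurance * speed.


Formula: endurance = fuel / rate; range = endurance * speed
Step 1 — endurance = 3374 / 7.19 = 469.2629 hours
Step 2 — range = 469.2629 * 8.7 ≈ 4082.6 nautical miles (5 s.f.)

4082.6 NM


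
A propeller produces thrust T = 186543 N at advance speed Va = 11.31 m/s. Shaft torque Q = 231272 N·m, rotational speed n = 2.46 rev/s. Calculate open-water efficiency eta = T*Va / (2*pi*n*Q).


Formula: eta = T * Va / (2 * pi * n * Q)
Step 1 — numerator = T * Va = 186543 * 11.31 = 2109801.33
Step 2 — 2 * pi * n = 2 * pi * 2.46 = 15.456636
Step 3 — denominator = 15.456636 * 231272 = 3574687.12
Step 4 — eta = 2109801.33 / 3574687.12 ≈ 0.59021 (5 s.f.)

0.59021


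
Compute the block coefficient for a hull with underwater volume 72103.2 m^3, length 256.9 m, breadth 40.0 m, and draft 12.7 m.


Formula: Cb = V / (L * B * T)
Step 1 — L * B * T = 256.9 * 40.0 * 12.7 = 130505.2 m^3
Step 2 — Cb = 72103.2 / 130505.2 ≈ 0.55249 (5 s.f.)

0.55249


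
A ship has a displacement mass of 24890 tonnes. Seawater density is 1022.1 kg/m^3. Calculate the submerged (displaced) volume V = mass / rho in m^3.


Formula: V = mass / rho
Step 1 — convert tonnes to kg: 24890 t * 1000 = 24890000 kg
Step 2 — V = 24890000 / 1022.1 ≈ 24352 m^3 (5 s.f.)

24352 m^3


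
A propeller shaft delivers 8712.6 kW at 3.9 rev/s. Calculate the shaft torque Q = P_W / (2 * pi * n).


Formula: Q = P_W / (2 * pi * n)
Step 1 — P_W = 8712.6 kW * 1000 = 8712600.0 W
Step 2 — 2 * pi * n = 2 * pi * 3.9 = 24.504423
Step 3 — Q = 8712600.0 / 24.504423 ≈ 355550 N·m (5 s.f.)

355550 N·m


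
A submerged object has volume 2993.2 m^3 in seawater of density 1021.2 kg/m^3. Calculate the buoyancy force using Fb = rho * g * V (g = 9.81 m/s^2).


Formula: Fb = rho * g * V
Substituting: Fb = 1021.2 * 9.81 * 2993.2
Intermediate: 1021.2 * 9.81 = 10017.972
Result: Fb = 10017.972 * 2993.2 ≈ 29986000 N (5 s.f.)

29986000 N


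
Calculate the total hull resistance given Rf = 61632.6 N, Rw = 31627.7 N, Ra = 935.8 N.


Formula: Rt = Rf + Rw + Ra
Substituting: Rt = 61632.6 + 31627.7 + 935.8
Result: Rt = 94196.1 N

94196.1 N


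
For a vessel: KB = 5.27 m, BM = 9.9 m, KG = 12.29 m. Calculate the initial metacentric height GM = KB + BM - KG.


Formula: GM = KB + BM - KG
Step 1 — KM = KB + BM = 5.27 + 9.9 = 15.17 m
Step 2 — GM = KM - KG = 15.17 - 12.29 = 2.88 m

2.88 m


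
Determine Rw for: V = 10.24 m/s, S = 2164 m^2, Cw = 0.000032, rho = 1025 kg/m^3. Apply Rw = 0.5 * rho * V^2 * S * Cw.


Formula: Rw = 0.5 * rho * V^2 * S * Cw
Step 1 — V^2 = 10.24^2 = 104.8576
Step 2 — 0.5 * rho * V^2 = 0.5 * 1025 * 104.8576 = 53739.52
Step 3 — Rw = 53739.52 * 2164 * 0.000032 ≈ 3721.4 N (5 s.f.)

3721.4 N


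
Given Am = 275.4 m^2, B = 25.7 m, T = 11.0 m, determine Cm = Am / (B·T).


Formula: Cm = Am / (B * T)
Step 1 — B * T = 25.7 * 11.0 = 282.7 m^2
Step 2 — Cm = 275.4 / 282.7 ≈ 0.97418 (5 s.f.)

0.97418


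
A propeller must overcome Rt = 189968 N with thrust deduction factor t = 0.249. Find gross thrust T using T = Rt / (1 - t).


Formula: T = Rt / (1 - t)
Step 1 — (1 - t) = 1 - 0.249 = 0.751
Step 2 — T = 189968 / 0.751 ≈ 252950 N (5 s.f.)

252950 N


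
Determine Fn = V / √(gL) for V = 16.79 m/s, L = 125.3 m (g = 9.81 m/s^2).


Formula: Fn = V / sqrt(g * L)
Step 1 — g * L = 9.81 * 125.3 = 1229.193
Step 2 — sqrt(g * L) = sqrt(1229.193) = 35.059849
Step 3 — Fn = 16.79 / 35.059849 ≈ 0.47890 (5 s.f.)

0.47890


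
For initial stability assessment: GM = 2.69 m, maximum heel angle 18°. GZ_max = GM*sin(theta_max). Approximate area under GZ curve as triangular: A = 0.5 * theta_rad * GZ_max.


Formula: GZ_max = GM * sin(theta); Area = 0.5 * theta_rad * GZ_max
Step 1 — GZ_max = 2.69 * sin(18°) = 2.69 * 0.309017 = 0.831256 m
Step 2 — theta_rad = 18 * pi/180 = 0.314159 rad
Step 3 — Area = 0.5 * 0.314159 * 0.831256 ≈ 0.13057 m·rad (5 s.f.)

0.13057 m·rad


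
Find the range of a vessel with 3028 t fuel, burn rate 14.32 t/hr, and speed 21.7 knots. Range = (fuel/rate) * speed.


Formula: endurance = fuel / rate; range = endurance * speed
Step 1 — endurance = 3028 / 14.32 = 211.4525 hours
Step 2 — range = 211.4525 * 21.7 ≈ 4588.5 nautical miles (5 s.f.)

4588.5 NM


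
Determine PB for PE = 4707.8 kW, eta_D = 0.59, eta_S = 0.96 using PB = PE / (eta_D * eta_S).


Formula: PB = PE / (eta_D * eta_S)
Step 1 — combined efficiency = eta_D * eta_S = 0.59 * 0.96 = 0.5664
Step 2 — PB = 4707.8 / 0.5664 ≈ 8311.8 kW (5 s.f.)

8311.8 kW


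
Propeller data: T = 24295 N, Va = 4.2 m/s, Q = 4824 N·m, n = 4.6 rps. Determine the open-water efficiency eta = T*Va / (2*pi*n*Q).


Formula: eta = T * Va / (2 * pi * n * Q)
Step 1 — numerator = T * Va = 24295 * 4.2 = 102039.0
Step 2 — 2 * pi * n = 2 * pi * 4.6 = 28.902652
Step 3 — denominator = 28.902652 * 4824 = 139426.39
Step 4 — eta = 102039.0 / 139426.39 ≈ 0.73185 (5 s.f.)

0.73185


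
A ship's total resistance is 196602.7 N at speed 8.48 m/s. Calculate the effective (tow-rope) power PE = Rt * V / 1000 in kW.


Formula: PE = Rt * V / 1000 (kW)
Step 1 — PE (W) = 196602.7 * 8.48 = 1667190.896 W
Step 2 — PE (kW) = 1667190.896 / 1000 ≈ 1667.2 kW (5 s.f.)

1667.2 kW


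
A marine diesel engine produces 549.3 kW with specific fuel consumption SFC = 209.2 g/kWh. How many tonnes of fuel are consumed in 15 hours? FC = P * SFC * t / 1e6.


Formula: FC (tonnes) = P * SFC * t / 1,000,000
Step 1 — P * SFC * t = 549.3 * 209.2 * 15 = 1723703.4 g
Step 2 — FC (tonnes) = 1723703.4 / 1,000,000 ≈ 1.7237 tonnes (5 s.f.)

1.7237 tonnes


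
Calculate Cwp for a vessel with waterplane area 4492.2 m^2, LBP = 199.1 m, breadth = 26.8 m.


Formula: Cwp = Aw / (L * B)
Step 1 — L * B = 199.1 * 26.8 = 5335.88 m^2
Step 2 — Cwp = 4492.2 / 5335.88 ≈ 0.84189 (5 s.f.)

0.84189


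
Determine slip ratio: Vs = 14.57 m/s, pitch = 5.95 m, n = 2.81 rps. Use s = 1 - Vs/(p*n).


Formula: s = 1 - Vs / (p * n)
Step 1 — p * n = 5.95 * 2.81 = 16.7195
Step 2 — Vs / (p*n) = 14.57 / 16.7195 = 0.871438 (6 d.p.)
Step 3 — s = 1 - 0.871438 = 0.128562

0.128562


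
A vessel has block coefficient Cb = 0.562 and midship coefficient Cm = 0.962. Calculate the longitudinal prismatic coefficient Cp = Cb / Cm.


Formula: Cp = Cb / Cm
Substituting: Cp = 0.562 / 0.962
Result: Cp ≈ 0.58420 (5 s.f.)

0.58420


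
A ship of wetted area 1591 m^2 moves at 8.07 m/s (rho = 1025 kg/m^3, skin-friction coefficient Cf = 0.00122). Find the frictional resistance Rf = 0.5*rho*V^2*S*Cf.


Formula: Rf = 0.5 * rho * V^2 * S * Cf
Step 1 — V^2 = 8.07^2 = 65.1249
Step 2 — 0.5 * rho * V^2 = 0.5 * 1025 * 65.1249 = 33376.51125
Step 3 — Rf = 33376.51125 * 1591 * 0.00122 ≈ 64784 N (5 s.f.)

64784 N


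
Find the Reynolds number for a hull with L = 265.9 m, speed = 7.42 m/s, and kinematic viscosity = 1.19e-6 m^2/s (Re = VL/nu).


Formula: Re = V * L / nu
Step 1 — V * L = 7.42 * 265.9 = 1972.978 m^2/s
Step 2 — Re = 1972.978 / 1.19e-6 = 1.66e+09

1.66e+09


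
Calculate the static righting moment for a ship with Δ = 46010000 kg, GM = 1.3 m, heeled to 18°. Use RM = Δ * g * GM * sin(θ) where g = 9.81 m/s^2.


Formula: GZ = GM * sin(theta); RM = disp * g * GZ
Step 1 — GZ = 1.3 * sin(18°) = 1.3 * 0.309017 = 0.401722 m
Step 2 — RM = 46010000 * 9.81 * 0.401722 ≈ 181320000 N·m (5 s.f.)

181320000 N·m


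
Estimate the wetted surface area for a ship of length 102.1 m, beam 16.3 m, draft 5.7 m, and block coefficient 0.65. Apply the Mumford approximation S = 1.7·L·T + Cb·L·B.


Formula: S = 1.7*L*T + V/T with V = Cb*L*B*T, i.e. S = L * (1.7*T + Cb*B)
Step 1 — 1.7*T = 1.7 * 5.7 = 9.69 m
Step 2 — Cb*B = 0.65 * 16.3 = 10.595 m
Step 3 — 1.7*T + Cb*B = 9.69 + 10.595 = 20.285 m
Step 4 — S = 102.1 * 20.285 ≈ 2071.1 m^2 (5 s.f.)

2071.1 m^2


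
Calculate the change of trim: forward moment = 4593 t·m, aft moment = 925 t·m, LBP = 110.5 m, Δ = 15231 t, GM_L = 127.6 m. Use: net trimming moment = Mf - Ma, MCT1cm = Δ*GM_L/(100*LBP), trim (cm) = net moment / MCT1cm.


Formula: net trimming moment = Mf - Ma; MCT1cm = Δ*GM_L/(100*LBP); trim = net moment / MCT1cm
Step 1 — net trimming moment = 4593 - 925 = 3668 t·m
Step 2 — MCT1cm = 15231 * 127.6 / (100 * 110.5) = 175.8801 t·m/cm
Step 3 — trim = 3668 / 175.8801 ≈ 20.855 cm (5 s.f.)

20.855 cm


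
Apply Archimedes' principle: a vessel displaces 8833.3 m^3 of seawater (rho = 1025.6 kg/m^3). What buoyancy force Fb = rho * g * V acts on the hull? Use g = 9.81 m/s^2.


Formula: Fb = rho * g * V
Substituting: Fb = 1025.6 * 9.81 * 8833.3
Intermediate: 1025.6 * 9.81 = 10061.136
Result: Fb = 10061.136 * 8833.3 ≈ 88873000 N (5 s.f.)

88873000 N


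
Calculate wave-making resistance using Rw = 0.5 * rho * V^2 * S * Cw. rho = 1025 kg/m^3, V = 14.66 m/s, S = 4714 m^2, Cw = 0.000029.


Formula: Rw = 0.5 * rho * V^2 * S * Cw
Step 1 — V^2 = 14.66^2 = 214.9156
Step 2 — 0.5 * rho * V^2 = 0.5 * 1025 * 214.9156 = 110144.245
Step 3 — Rw = 110144.245 * 4714 * 0.000029 ≈ 15057 N (5 s.f.)

15057 N


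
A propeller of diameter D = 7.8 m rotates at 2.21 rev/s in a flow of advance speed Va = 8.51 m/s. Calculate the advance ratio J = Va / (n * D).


Formula: J = Va / (n * D)
Step 1 — n * D = 2.21 * 7.8 = 17.238
Step 2 — J = 8.51 / 17.238 ≈ 0.49368 (5 s.f.)

0.49368


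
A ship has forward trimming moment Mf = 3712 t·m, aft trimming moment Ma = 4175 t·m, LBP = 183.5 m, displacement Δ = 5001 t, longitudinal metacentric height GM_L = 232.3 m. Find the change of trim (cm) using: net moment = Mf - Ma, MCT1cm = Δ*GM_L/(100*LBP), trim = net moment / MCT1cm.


Formula: net trimming moment = Mf - Ma; MCT1cm = Δ*GM_L/(100*LBP); trim = net moment / MCT1cm
Step 1 — net trimming moment = 3712 - 4175 = -463 t·m
Step 2 — MCT1cm = 5001 * 232.3 / (100 * 183.5) = 63.3097 t·m/cm
Step 3 — trim = -463 / 63.3097 ≈ -7.3133 cm (5 s.f.)

-7.3133 cm


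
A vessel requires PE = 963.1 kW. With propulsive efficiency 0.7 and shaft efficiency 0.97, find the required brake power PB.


Formula: PB = PE / (eta_D * eta_S)
Step 1 — combined efficiency = eta_D * eta_S = 0.7 * 0.97 = 0.679
Step 2 — PB = 963.1 / 0.679 ≈ 1418.4 kW (5 s.f.)

1418.4 kW


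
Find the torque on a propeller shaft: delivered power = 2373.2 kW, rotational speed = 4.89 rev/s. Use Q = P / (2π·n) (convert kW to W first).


Formula: Q = P_W / (2 * pi * n)
Step 1 — P_W = 2373.2 kW * 1000 = 2373200.0 W
Step 2 — 2 * pi * n = 2 * pi * 4.89 = 30.724776
Step 3 — Q = 2373200.0 / 30.724776 ≈ 77241 N·m (5 s.f.)

77241 N·m


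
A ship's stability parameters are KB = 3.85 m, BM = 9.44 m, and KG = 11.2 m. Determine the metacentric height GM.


Formula: GM = KB + BM - KG
Step 1 — KM = KB + BM = 3.85 + 9.44 = 13.29 m
Step 2 — GM = KM - KG = 13.29 - 11.2 = 2.09 m

2.09 m


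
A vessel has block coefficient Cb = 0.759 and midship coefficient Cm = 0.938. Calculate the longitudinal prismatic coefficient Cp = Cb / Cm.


Formula: Cp = Cb / Cm
Substituting: Cp = 0.759 / 0.938
Result: Cp ≈ 0.80917 (5 s.f.)

0.80917


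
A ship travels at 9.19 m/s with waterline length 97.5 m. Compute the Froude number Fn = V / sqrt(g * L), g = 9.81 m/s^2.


Formula: Fn = V / sqrt(g * L)
Step 1 — g * L = 9.81 * 97.5 = 956.475
Step 2 — sqrt(g * L) = sqrt(956.475) = 30.92693
Step 3 — Fn = 9.19 / 30.92693 ≈ 0.29715 (5 s.f.)

0.29715


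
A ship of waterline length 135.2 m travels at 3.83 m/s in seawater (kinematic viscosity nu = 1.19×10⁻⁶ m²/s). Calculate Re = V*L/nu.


Formula: Re = V * L / nu
Step 1 — V * L = 3.83 * 135.2 = 517.816 m^2/s
Step 2 — Re = 517.816 / 1.19e-6 = 4.35e+08

4.35e+08


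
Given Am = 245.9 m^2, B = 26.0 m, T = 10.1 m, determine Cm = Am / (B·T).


Formula: Cm = Am / (B * T)
Step 1 — B * T = 26.0 * 10.1 = 262.6 m^2
Step 2 — Cm = 245.9 / 262.6 ≈ 0.93641 (5 s.f.)

0.93641


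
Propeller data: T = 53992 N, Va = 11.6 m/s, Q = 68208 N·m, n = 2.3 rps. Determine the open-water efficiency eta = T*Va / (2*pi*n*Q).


Formula: eta = T * Va / (2 * pi * n * Q)
Step 1 — numerator = T * Va = 53992 * 11.6 = 626307.2
Step 2 — 2 * pi * n = 2 * pi * 2.3 = 14.451326
Step 3 — denominator = 14.451326 * 68208 = 985696.04
Step 4 — eta = 626307.2 / 985696.04 ≈ 0.63540 (5 s.f.)

0.63540


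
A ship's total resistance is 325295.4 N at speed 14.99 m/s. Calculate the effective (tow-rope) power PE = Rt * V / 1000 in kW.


Formula: PE = Rt * V / 1000 (kW)
Step 1 — PE (W) = 325295.4 * 14.99 = 4876178.046 W
Step 2 — PE (kW) = 4876178.046 / 1000 ≈ 4876.2 kW (5 s.f.)

4876.2 kW


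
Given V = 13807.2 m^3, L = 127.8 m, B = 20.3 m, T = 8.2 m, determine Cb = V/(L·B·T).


Formula: Cb = V / (L * B * T)
Step 1 — L * B * T = 127.8 * 20.3 * 8.2 = 21273.588 m^3
Step 2 — Cb = 13807.2 / 21273.588 ≈ 0.64903 (5 s.f.)

0.64903


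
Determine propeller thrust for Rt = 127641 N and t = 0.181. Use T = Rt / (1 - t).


Formula: T = Rt / (1 - t)
Step 1 — (1 - t) = 1 - 0.181 = 0.819
Step 2 — T = 127641 / 0.819 ≈ 155850 N (5 s.f.)

155850 N


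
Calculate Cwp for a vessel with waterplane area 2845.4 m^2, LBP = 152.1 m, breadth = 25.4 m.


Formula: Cwp = Aw / (L * B)
Step 1 — L * B = 152.1 * 25.4 = 3863.34 m^2
Step 2 — Cwp = 2845.4 / 3863.34 ≈ 0.73651 (5 s.f.)

0.73651


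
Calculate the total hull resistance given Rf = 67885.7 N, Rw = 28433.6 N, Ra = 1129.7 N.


Formula: Rt = Rf + Rw + Ra
Substituting: Rt = 67885.7 + 28433.6 + 1129.7
Result: Rt = 97449.0 N

97449.0 N


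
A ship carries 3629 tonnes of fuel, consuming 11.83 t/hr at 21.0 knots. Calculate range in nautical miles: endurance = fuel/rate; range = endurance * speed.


Formula: endurance = fuel / rate; range = endurance * speed
Step 1 — endurance = 3629 / 11.83 = 306.7625 hours
Step 2 — range = 306.7625 * 21.0 ≈ 6442.0 nautical miles (5 s.f.)

6442.0 NM


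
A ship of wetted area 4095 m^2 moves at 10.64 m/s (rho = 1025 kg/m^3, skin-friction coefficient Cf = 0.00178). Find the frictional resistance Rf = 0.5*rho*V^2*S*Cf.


Formula: Rf = 0.5 * rho * V^2 * S * Cf
Step 1 — V^2 = 10.64^2 = 113.2096
Step 2 — 0.5 * rho * V^2 = 0.5 * 1025 * 113.2096 = 58019.92
Step 3 — Rf = 58019.92 * 4095 * 0.00178 ≈ 422910 N (5 s.f.)

422910 N


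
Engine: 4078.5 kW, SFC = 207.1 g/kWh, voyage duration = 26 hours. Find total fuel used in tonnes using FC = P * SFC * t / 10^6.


Formula: FC (tonnes) = P * SFC * t / 1,000,000
Step 1 — P * SFC * t = 4078.5 * 207.1 * 26 = 21961091.1 g
Step 2 — FC (tonnes) = 21961091.1 / 1,000,000 ≈ 21.961 tonnes (5 s.f.)

21.961 tonnes


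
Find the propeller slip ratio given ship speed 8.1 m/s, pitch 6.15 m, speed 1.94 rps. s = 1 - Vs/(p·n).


Formula: s = 1 - Vs / (p * n)
Step 1 — p * n = 6.15 * 1.94 = 11.931
Step 2 — Vs / (p*n) = 8.1 / 11.931 = 0.678904 (6 d.p.)
Step 3 — s = 1 - 0.678904 = 0.321096

0.321096


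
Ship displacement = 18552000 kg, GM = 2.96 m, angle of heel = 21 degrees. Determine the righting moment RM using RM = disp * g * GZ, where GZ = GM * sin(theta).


Formula: GZ = GM * sin(theta); RM = disp * g * GZ
Step 1 — GZ = 2.96 * sin(21°) = 2.96 * 0.358368 = 1.060769 m
Step 2 — RM = 18552000 * 9.81 * 1.060769 ≈ 193050000 N·m (5 s.f.)

193050000 N·m


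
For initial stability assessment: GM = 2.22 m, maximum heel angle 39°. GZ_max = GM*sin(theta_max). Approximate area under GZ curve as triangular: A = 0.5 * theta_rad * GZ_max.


Formula: GZ_max = GM * sin(theta); Area = 0.5 * theta_rad * GZ_max
Step 1 — GZ_max = 2.22 * sin(39°) = 2.22 * 0.62932 = 1.39709 m
Step 2 — theta_rad = 39 * pi/180 = 0.680678 rad
Step 3 — Area = 0.5 * 0.680678 * 1.39709 ≈ 0.47548 m·rad (5 s.f.)

0.47548 m·rad


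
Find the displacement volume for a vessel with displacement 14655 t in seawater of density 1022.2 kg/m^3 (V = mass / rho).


Formula: V = mass / rho
Step 1 — convert tonnes to kg: 14655 t * 1000 = 14655000 kg
Step 2 — V = 14655000 / 1022.2 ≈ 14337 m^3 (5 s.f.)

14337 m^3


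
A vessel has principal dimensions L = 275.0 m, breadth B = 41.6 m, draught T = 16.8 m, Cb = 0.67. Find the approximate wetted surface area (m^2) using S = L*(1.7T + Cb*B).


Formula: S = 1.7*L*T + V/T with V = Cb*L*B*T, i.e. S = L * (1.7*T + Cb*B)
Step 1 — 1.7*T = 1.7 * 16.8 = 28.56 m
Step 2 — Cb*B = 0.67 * 41.6 = 27.872 m
Step 3 — 1.7*T + Cb*B = 28.56 + 27.872 = 56.432 m
Step 4 — S = 275.0 * 56.432 ≈ 15519 m^2 (5 s.f.)

15519 m^2


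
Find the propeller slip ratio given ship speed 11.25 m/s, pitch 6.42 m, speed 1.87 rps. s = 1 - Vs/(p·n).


Formula: s = 1 - Vs / (p * n)
Step 1 — p * n = 6.42 * 1.87 = 12.0054
Step 2 — Vs / (p*n) = 11.25 / 12.0054 = 0.937078 (6 d.p.)
Step 3 — s = 1 - 0.937078 = 0.062922

0.062922


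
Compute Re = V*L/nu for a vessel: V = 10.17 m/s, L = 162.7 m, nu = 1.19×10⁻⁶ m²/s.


Formula: Re = V * L / nu
Step 1 — V * L = 10.17 * 162.7 = 1654.659 m^2/s
Step 2 — Re = 1654.659 / 1.19e-6 = 1.39e+09

1.39e+09


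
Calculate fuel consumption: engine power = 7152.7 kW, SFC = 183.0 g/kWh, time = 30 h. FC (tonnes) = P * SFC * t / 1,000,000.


Formula: FC (tonnes) = P * SFC * t / 1,000,000
Step 1 — P * SFC * t = 7152.7 * 183.0 * 30 = 39268323.0 g
Step 2 — FC (tonnes) = 39268323.0 / 1,000,000 ≈ 39.268 tonnes (5 s.f.)

39.268 tonnes


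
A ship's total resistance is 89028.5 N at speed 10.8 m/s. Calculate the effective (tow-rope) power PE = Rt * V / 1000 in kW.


Formula: PE = Rt * V / 1000 (kW)
Step 1 — PE (W) = 89028.5 * 10.8 = 961507.8 W
Step 2 — PE (kW) = 961507.8 / 1000 ≈ 961.51 kW (5 s.f.)

961.51 kW


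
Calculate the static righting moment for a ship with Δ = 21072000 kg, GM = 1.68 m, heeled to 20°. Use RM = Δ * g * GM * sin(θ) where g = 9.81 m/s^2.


Formula: GZ = GM * sin(theta); RM = disp * g * GZ
Step 1 — GZ = 1.68 * sin(20°) = 1.68 * 0.34202 = 0.574594 m
Step 2 — RM = 21072000 * 9.81 * 0.574594 ≈ 118780000 N·m (5 s.f.)

118780000 N·m


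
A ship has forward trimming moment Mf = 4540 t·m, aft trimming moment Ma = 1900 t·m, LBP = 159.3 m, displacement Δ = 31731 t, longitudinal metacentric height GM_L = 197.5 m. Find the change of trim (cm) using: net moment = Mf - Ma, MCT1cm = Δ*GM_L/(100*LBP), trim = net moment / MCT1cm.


Formula: net trimming moment = Mf - Ma; MCT1cm = Δ*GM_L/(100*LBP); trim = net moment / MCT1cm
Step 1 — net trimming moment = 4540 - 1900 = 2640 t·m
Step 2 — MCT1cm = 31731 * 197.5 / (100 * 159.3) = 393.4007 t·m/cm
Step 3 — trim = 2640 / 393.4007 ≈ 6.7107 cm (5 s.f.)

6.7107 cm


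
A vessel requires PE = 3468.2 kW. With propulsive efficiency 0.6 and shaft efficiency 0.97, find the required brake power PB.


Formula: PB = PE / (eta_D * eta_S)
Step 1 — combined efficiency = eta_D * eta_S = 0.6 * 0.97 = 0.582
Step 2 — PB = 3468.2 / 0.582 ≈ 5959.1 kW (5 s.f.)

5959.1 kW


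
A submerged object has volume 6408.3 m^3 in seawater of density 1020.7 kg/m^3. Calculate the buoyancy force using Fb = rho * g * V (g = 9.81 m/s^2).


Formula: Fb = rho * g * V
Substituting: Fb = 1020.7 * 9.81 * 6408.3
Intermediate: 1020.7 * 9.81 = 10013.067
Result: Fb = 10013.067 * 6408.3 ≈ 64167000 N (5 s.f.)

64167000 N


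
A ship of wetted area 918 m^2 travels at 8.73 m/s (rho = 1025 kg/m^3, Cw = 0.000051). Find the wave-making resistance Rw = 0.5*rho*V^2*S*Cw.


Formula: Rw = 0.5 * rho * V^2 * S * Cw
Step 1 — V^2 = 8.73^2 = 76.2129
Step 2 — 0.5 * rho * V^2 = 0.5 * 1025 * 76.2129 = 39059.11125
Step 3 — Rw = 39059.11125 * 918 * 0.000051 ≈ 1828.7 N (5 s.f.)

1828.7 N


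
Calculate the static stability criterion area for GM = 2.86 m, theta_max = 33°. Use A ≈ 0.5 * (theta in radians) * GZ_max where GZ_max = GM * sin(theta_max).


Formula: GZ_max = GM * sin(theta); Area = 0.5 * theta_rad * GZ_max
Step 1 — GZ_max = 2.86 * sin(33°) = 2.86 * 0.544639 = 1.557668 m
Step 2 — theta_rad = 33 * pi/180 = 0.575959 rad
Step 3 — Area = 0.5 * 0.575959 * 1.557668 ≈ 0.44858 m·rad (5 s.f.)

0.44858 m·rad


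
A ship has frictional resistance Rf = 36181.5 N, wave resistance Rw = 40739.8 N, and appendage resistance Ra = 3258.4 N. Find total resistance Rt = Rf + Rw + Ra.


Formula: Rt = Rf + Rw + Ra
Substituting: Rt = 36181.5 + 40739.8 + 3258.4
Result: Rt = 80179.7 N

80179.7 N


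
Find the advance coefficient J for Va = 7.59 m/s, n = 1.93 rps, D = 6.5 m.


Formula: J = Va / (n * D)
Step 1 — n * D = 1.93 * 6.5 = 12.545
Step 2 — J = 7.59 / 12.545 ≈ 0.60502 (5 s.f.)

0.60502


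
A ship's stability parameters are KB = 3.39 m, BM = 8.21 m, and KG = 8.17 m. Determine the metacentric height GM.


Formula: GM = KB + BM - KG
Step 1 — KM = KB + BM = 3.39 + 8.21 = 11.6 m
Step 2 — GM = KM - KG = 11.6 - 8.17 = 3.43 m

3.43 m


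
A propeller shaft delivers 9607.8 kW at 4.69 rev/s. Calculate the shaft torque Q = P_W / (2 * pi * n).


Formula: Q = P_W / (2 * pi * n)
Step 1 — P_W = 9607.8 kW * 1000 = 9607800.0 W
Step 2 — 2 * pi * n = 2 * pi * 4.69 = 29.468139
Step 3 — Q = 9607800.0 / 29.468139 ≈ 326040 N·m (5 s.f.)

326040 N·m


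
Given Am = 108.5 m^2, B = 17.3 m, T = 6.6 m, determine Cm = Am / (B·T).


Formula: Cm = Am / (B * T)
Step 1 — B * T = 17.3 * 6.6 = 114.18 m^2
Step 2 — Cm = 108.5 / 114.18 ≈ 0.95025 (5 s.f.)

0.95025


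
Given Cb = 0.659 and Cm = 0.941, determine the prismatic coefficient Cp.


Formula: Cp = Cb / Cm
Substituting: Cp = 0.659 / 0.941
Result: Cp ≈ 0.70032 (5 s.f.)

0.70032


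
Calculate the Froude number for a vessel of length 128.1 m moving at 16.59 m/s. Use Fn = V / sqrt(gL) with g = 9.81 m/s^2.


Formula: Fn = V / sqrt(g * L)
Step 1 — g * L = 9.81 * 128.1 = 1256.661
Step 2 — sqrt(g * L) = sqrt(1256.661) = 35.449415
Step 3 — Fn = 16.59 / 35.449415 ≈ 0.46799 (5 s.f.)

0.46799


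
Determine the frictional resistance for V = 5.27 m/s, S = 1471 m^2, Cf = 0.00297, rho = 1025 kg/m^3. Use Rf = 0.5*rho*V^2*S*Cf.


Formula: Rf = 0.5 * rho * V^2 * S * Cf
Step 1 — V^2 = 5.27^2 = 27.7729
Step 2 — 0.5 * rho * V^2 = 0.5 * 1025 * 27.7729 = 14233.61125
Step 3 — Rf = 14233.61125 * 1471 * 0.00297 ≈ 62185 N (5 s.f.)

62185 N


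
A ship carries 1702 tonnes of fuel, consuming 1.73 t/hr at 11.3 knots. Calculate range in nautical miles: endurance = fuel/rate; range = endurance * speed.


Formula: endurance = fuel / rate; range = endurance * speed
Step 1 — endurance = 1702 / 1.73 = 983.815 hours
Step 2 — range = 983.815 * 11.3 ≈ 11117 nautical miles (5 s.f.)

11117 NM


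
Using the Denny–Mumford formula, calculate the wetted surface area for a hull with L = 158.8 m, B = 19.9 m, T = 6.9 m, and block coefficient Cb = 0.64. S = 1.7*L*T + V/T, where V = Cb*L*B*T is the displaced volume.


Formula: S = 1.7*L*T + V/T with V = Cb*L*B*T, i.e. S = L * (1.7*T + Cb*B)
Step 1 — 1.7*T = 1.7 * 6.9 = 11.73 m
Step 2 — Cb*B = 0.64 * 19.9 = 12.736 m
Step 3 — 1.7*T + Cb*B = 11.73 + 12.736 = 24.466 m
Step 4 — S = 158.8 * 24.466 ≈ 3885.2 m^2 (5 s.f.)

3885.2 m^2


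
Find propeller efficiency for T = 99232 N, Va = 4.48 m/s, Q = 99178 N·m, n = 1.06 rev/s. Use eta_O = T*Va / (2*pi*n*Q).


Formula: eta = T * Va / (2 * pi * n * Q)
Step 1 — numerator = T * Va = 99232 * 4.48 = 444559.36
Step 2 — 2 * pi * n = 2 * pi * 1.06 = 6.660176
Step 3 — denominator = 6.660176 * 99178 = 660542.94
Step 4 — eta = 444559.36 / 660542.94 ≈ 0.67302 (5 s.f.)

0.67302


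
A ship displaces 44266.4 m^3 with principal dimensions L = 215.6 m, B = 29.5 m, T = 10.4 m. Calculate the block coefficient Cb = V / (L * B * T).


Formula: Cb = V / (L * B * T)
Step 1 — L * B * T = 215.6 * 29.5 * 10.4 = 66146.08 m^3
Step 2 — Cb = 44266.4 / 66146.08 ≈ 0.66922 (5 s.f.)

0.66922


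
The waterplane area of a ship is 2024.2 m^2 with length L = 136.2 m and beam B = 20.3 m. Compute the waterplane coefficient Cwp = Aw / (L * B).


Formula: Cwp = Aw / (L * B)
Step 1 — L * B = 136.2 * 20.3 = 2764.86 m^2
Step 2 — Cwp = 2024.2 / 2764.86 ≈ 0.73212 (5 s.f.)

0.73212


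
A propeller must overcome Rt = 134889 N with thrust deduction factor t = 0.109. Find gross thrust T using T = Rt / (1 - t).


Formula: T = Rt / (1 - t)
Step 1 — (1 - t) = 1 - 0.109 = 0.891
Step 2 — T = 134889 / 0.891 ≈ 151390 N (5 s.f.)

151390 N


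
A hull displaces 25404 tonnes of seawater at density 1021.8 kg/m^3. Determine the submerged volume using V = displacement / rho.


Formula: V = mass / rho
Step 1 — convert tonnes to kg: 25404 t * 1000 = 25404000 kg
Step 2 — V = 25404000 / 1021.8 ≈ 24862 m^3 (5 s.f.)

24862 m^3


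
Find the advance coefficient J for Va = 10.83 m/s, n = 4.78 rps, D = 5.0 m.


Formula: J = Va / (n * D)
Step 1 — n * D = 4.78 * 5.0 = 23.9
Step 2 — J = 10.83 / 23.9 ≈ 0.45314 (5 s.f.)

0.45314


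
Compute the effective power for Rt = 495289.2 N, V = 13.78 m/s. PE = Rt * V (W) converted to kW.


Formula: PE = Rt * V / 1000 (kW)
Step 1 — PE (W) = 495289.2 * 13.78 = 6825085.176 W
Step 2 — PE (kW) = 6825085.176 / 1000 ≈ 6825.1 kW (5 s.f.)

6825.1 kW


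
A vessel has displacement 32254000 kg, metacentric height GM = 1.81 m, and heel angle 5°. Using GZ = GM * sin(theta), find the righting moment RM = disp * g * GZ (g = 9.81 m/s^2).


Formula: GZ = GM * sin(theta); RM = disp * g * GZ
Step 1 — GZ = 1.81 * sin(5°) = 1.81 * 0.087156 = 0.157752 m
Step 2 — RM = 32254000 * 9.81 * 0.157752 ≈ 49915000 N·m (5 s.f.)

49915000 N·m


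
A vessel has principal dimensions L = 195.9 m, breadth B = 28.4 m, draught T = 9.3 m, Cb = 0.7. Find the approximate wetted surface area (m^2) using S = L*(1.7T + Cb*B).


Formula: S = 1.7*L*T + V/T with V = Cb*L*B*T, i.e. S = L * (1.7*T + Cb*B)
Step 1 — 1.7*T = 1.7 * 9.3 = 15.81 m
Step 2 — Cb*B = 0.7 * 28.4 = 19.88 m
Step 3 — 1.7*T + Cb*B = 15.81 + 19.88 = 35.69 m
Step 4 — S = 195.9 * 35.69 ≈ 6991.7 m^2 (5 s.f.)

6991.7 m^2


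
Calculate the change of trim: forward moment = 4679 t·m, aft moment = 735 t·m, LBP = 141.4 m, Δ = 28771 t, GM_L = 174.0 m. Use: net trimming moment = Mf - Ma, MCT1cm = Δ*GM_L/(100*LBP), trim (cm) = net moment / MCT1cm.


Formula: net trimming moment = Mf - Ma; MCT1cm = Δ*GM_L/(100*LBP); trim = net moment / MCT1cm
Step 1 — net trimming moment = 4679 - 735 = 3944 t·m
Step 2 — MCT1cm = 28771 * 174.0 / (100 * 141.4) = 354.042 t·m/cm
Step 3 — trim = 3944 / 354.042 ≈ 11.140 cm (5 s.f.)

11.140 cm


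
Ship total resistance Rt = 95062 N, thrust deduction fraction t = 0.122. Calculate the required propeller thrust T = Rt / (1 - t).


Formula: T = Rt / (1 - t)
Step 1 — (1 - t) = 1 - 0.122 = 0.878
Step 2 — T = 95062 / 0.878 ≈ 108270 N (5 s.f.)

108270 N


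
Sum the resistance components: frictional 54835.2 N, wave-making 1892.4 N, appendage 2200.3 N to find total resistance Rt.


Formula: Rt = Rf + Rw + Ra
Substituting: Rt = 54835.2 + 1892.4 + 2200.3
Result: Rt = 58927.9 N

58927.9 N


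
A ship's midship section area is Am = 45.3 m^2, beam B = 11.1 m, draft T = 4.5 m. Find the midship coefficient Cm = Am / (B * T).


Formula: Cm = Am / (B * T)
Step 1 — B * T = 11.1 * 4.5 = 49.95 m^2
Step 2 — Cm = 45.3 / 49.95 ≈ 0.90691 (5 s.f.)

0.90691


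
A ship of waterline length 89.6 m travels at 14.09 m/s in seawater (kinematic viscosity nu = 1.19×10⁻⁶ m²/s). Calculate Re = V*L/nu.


Formula: Re = V * L / nu
Step 1 — V * L = 14.09 * 89.6 = 1262.464 m^2/s
Step 2 — Re = 1262.464 / 1.19e-6 = 1.06e+09

1.06e+09


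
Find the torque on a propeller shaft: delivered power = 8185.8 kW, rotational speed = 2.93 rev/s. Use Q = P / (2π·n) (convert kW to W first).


Formula: Q = P_W / (2 * pi * n)
Step 1 — P_W = 8185.8 kW * 1000 = 8185800.0 W
Step 2 — 2 * pi * n = 2 * pi * 2.93 = 18.409733
Step 3 — Q = 8185800.0 / 18.409733 ≈ 444650 N·m (5 s.f.)

444650 N·m


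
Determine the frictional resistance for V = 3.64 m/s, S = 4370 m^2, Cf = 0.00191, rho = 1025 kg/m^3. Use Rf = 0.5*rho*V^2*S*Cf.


Formula: Rf = 0.5 * rho * V^2 * S * Cf
Step 1 — V^2 = 3.64^2 = 13.2496
Step 2 — 0.5 * rho * V^2 = 0.5 * 1025 * 13.2496 = 6790.42
Step 3 — Rf = 6790.42 * 4370 * 0.00191 ≈ 56678 N (5 s.f.)

56678 N


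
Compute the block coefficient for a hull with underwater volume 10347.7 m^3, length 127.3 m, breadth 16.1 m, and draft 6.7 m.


Formula: Cb = V / (L * B * T)
Step 1 — L * B * T = 127.3 * 16.1 * 6.7 = 13731.851 m^3
Step 2 — Cb = 10347.7 / 13731.851 ≈ 0.75355 (5 s.f.)

0.75355


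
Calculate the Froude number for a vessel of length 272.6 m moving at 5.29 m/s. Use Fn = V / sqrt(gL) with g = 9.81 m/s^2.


Formula: Fn = V / sqrt(g * L)
Step 1 — g * L = 9.81 * 272.6 = 2674.206
Step 2 — sqrt(g * L) = sqrt(2674.206) = 51.712726
Step 3 — Fn = 5.29 / 51.712726 ≈ 0.10230 (5 s.f.)

0.10230


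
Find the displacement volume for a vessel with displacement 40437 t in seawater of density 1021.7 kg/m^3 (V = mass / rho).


Formula: V = mass / rho
Step 1 — convert tonnes to kg: 40437 t * 1000 = 40437000 kg
Step 2 — V = 40437000 / 1021.7 ≈ 39578 m^3 (5 s.f.)

39578 m^3


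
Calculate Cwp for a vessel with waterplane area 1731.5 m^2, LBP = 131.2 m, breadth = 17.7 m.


Formula: Cwp = Aw / (L * B)
Step 1 — L * B = 131.2 * 17.7 = 2322.24 m^2
Step 2 — Cwp = 1731.5 / 2322.24 ≈ 0.74562 (5 s.f.)

0.74562


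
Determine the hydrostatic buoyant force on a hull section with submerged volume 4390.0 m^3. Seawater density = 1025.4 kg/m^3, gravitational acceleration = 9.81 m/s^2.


Formula: Fb = rho * g * V
Substituting: Fb = 1025.4 * 9.81 * 4390.0
Intermediate: 1025.4 * 9.81 = 10059.174
Result: Fb = 10059.174 * 4390.0 ≈ 44160000 N (5 s.f.)

44160000 N


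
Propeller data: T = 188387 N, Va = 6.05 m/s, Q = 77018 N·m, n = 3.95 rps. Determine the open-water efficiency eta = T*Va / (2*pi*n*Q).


Formula: eta = T * Va / (2 * pi * n * Q)
Step 1 — numerator = T * Va = 188387 * 6.05 = 1139741.35
Step 2 — 2 * pi * n = 2 * pi * 3.95 = 24.818582
Step 3 — denominator = 24.818582 * 77018 = 1911477.55
Step 4 — eta = 1139741.35 / 1911477.55 ≈ 0.59626 (5 s.f.)

0.59626


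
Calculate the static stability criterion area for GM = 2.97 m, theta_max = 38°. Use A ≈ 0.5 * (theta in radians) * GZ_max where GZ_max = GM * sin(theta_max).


Formula: GZ_max = GM * sin(theta); Area = 0.5 * theta_rad * GZ_max
Step 1 — GZ_max = 2.97 * sin(38°) = 2.97 * 0.615661 = 1.828513 m
Step 2 — theta_rad = 38 * pi/180 = 0.663225 rad
Step 3 — Area = 0.5 * 0.663225 * 1.828513 ≈ 0.60636 m·rad (5 s.f.)

0.60636 m·rad


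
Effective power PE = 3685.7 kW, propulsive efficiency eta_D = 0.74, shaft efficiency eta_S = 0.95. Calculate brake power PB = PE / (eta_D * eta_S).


Formula: PB = PE / (eta_D * eta_S)
Step 1 — combined efficiency = eta_D * eta_S = 0.74 * 0.95 = 0.703
Step 2 — PB = 3685.7 / 0.703 ≈ 5242.8 kW (5 s.f.)

5242.8 kW


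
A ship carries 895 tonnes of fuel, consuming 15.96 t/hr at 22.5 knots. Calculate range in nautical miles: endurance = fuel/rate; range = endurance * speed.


Formula: endurance = fuel / rate; range = endurance * speed
Step 1 — endurance = 895 / 15.96 = 56.0777 hours
Step 2 — range = 56.0777 * 22.5 ≈ 1261.7 nautical miles (5 s.f.)

1261.7 NM


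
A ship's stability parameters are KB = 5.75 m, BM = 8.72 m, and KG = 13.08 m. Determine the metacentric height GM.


Formula: GM = KB + BM - KG
Step 1 — KM = KB + BM = 5.75 + 8.72 = 14.47 m
Step 2 — GM = KM - KG = 14.47 - 13.08 = 1.39 m

1.39 m


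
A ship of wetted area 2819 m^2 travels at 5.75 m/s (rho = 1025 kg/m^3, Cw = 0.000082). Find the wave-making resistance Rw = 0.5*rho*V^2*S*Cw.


Formula: Rw = 0.5 * rho * V^2 * S * Cw
Step 1 — V^2 = 5.75^2 = 33.0625
Step 2 — 0.5 * rho * V^2 = 0.5 * 1025 * 33.0625 = 16944.53125
Step 3 — Rw = 16944.53125 * 2819 * 0.000082 ≈ 3916.9 N (5 s.f.)

3916.9 N


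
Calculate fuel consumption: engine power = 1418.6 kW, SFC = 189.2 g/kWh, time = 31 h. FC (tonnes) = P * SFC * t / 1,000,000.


Formula: FC (tonnes) = P * SFC * t / 1,000,000
Step 1 — P * SFC * t = 1418.6 * 189.2 * 31 = 8320372.72 g
Step 2 — FC (tonnes) = 8320372.72 / 1,000,000 ≈ 8.3204 tonnes (5 s.f.)

8.3204 tonnes


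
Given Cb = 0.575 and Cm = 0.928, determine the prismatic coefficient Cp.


Formula: Cp = Cb / Cm
Substituting: Cp = 0.575 / 0.928
Result: Cp ≈ 0.61961 (5 s.f.)

0.61961


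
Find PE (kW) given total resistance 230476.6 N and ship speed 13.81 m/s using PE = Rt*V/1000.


Formula: PE = Rt * V / 1000 (kW)
Step 1 — PE (W) = 230476.6 * 13.81 = 3182881.846 W
Step 2 — PE (kW) = 3182881.846 / 1000 ≈ 3182.9 kW (5 s.f.)

3182.9 kW


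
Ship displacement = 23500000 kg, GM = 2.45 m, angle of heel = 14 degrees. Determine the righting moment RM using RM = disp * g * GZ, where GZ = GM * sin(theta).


Formula: GZ = GM * sin(theta); RM = disp * g * GZ
Step 1 — GZ = 2.45 * sin(14°) = 2.45 * 0.241922 = 0.592709 m
Step 2 — RM = 23500000 * 9.81 * 0.592709 ≈ 136640000 N·m (5 s.f.)

136640000 N·m


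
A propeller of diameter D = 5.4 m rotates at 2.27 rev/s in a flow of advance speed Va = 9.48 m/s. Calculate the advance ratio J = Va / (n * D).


Formula: J = Va / (n * D)
Step 1 — n * D = 2.27 * 5.4 = 12.258
Step 2 — J = 9.48 / 12.258 ≈ 0.77337 (5 s.f.)

0.77337
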